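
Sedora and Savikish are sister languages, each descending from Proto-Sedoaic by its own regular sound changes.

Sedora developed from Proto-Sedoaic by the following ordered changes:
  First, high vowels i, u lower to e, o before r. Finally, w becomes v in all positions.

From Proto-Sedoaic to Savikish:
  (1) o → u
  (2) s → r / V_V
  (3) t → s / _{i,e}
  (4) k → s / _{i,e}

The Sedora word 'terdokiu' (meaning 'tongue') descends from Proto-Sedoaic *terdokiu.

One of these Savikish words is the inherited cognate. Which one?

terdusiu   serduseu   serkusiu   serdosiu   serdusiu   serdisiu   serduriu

Savikish: start from *terdokiu.
  rule 1 (vowel merger): terdokiu → terdukiu
  rule 2: no change — terdukiu
  rule 3 (palatalisation): terdukiu → serdukiu
  rule 4 (palatalisation): serdukiu → serdusiu
  ⇒ Savikish serdusiu
The other candidates each miss or misapply at least one Savikish change.

serdusiu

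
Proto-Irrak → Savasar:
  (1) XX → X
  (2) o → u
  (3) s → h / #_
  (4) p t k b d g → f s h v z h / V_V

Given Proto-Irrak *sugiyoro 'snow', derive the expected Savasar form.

huhiyuru

Savasar: start from *sugiyoro.
  rule 1: no change — sugiyoro
  rule 2 (vowel merger): sugiyoro → sugiyuru
  rule 3 (debuccalisation): sugiyuru → hugiyuru
  rule 4 (intervocalic lenition): hugiyuru → huhiyuru
  ⇒ Savasar huhiyuru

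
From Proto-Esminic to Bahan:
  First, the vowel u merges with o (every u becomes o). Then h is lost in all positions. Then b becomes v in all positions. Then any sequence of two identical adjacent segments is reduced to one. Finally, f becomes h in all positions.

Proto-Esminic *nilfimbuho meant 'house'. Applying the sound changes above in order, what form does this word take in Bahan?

Bahan: *nilfimbuho > nilfimboho > nilfimboo > nilfimvoo > nilfimvo > nilhimvo  (by vowel merger, h-loss, unconditioned shift, degemination, unconditioned shift)

nilhimvo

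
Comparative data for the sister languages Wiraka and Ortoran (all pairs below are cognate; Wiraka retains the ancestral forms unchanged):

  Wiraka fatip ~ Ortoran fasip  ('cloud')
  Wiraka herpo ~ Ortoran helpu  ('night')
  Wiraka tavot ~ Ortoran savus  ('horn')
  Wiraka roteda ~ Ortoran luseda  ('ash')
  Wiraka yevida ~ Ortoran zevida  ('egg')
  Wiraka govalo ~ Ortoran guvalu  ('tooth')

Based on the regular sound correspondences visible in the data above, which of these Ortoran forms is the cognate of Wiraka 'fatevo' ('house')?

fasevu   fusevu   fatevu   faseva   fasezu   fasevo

fasevu

roteda ~ luseda — Wiraka t corresponds to Ortoran s between vowels (before a front vowel).
herpo ~ helpu, govalo ~ guvalu — Wiraka o corresponds to Ortoran u word-finally.
Applying these to Wiraka 'fatevo':
  fatevo → fasevo   (t→s between vowels (before a front vowel))
  fasevo → fasevu   (o→u word-finally)
So the Ortoran cognate is 'fasevu'.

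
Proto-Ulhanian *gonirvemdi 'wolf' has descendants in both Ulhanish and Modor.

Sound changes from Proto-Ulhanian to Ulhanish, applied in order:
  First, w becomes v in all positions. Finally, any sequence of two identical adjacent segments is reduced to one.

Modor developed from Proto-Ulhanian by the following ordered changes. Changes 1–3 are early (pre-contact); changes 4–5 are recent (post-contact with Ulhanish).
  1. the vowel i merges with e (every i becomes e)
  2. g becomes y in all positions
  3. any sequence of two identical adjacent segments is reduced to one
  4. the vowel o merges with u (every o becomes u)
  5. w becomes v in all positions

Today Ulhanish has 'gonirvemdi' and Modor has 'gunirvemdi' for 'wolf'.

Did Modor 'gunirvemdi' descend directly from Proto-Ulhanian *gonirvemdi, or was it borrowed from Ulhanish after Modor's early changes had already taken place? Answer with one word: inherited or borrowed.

If inherited, *gonirvemdi would pass through all of Modor's changes:
Modor: *gonirvemdi
  gonirvemdi → gonervemde   [vowel merger]
  gonervemde → yonervemde   [unconditioned shift]
  yonervemde (rule 3 does not apply)
  yonervemde → yunervemde   [vowel merger]
  yunervemde (rule 5 does not apply)
  giving Modor yunervemde.
If borrowed from Ulhanish 'gonirvemdi' after the early changes, it would undergo only the recent ones:
  rule 4 (vowel merger): gonirvemdi → gunirvemdi
  rule 5 (unconditioned shift): no change (gunirvemdi)
  ⇒ as a loan: gunirvemdi
Modor 'gunirvemdi' matches the loan outcome 'gunirvemdi', not the inherited 'yunervemde' — it skipped the early Modor changes, so it was borrowed from Ulhanish.

borrowed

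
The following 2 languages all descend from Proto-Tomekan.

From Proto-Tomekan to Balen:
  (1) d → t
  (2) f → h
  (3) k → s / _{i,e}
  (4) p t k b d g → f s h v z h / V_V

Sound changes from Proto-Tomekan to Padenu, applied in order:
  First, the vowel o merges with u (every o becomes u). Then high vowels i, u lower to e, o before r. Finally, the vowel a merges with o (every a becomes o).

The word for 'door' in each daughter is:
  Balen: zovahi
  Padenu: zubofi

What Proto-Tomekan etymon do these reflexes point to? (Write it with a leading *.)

*zobafi

Position 2: Balen has o, Padenu has u. Balen preserves o here (none of its changes turn any other segment into o), so the proto-segment is *o.
Position 5: Balen has h, Padenu has f. Padenu preserves f here (none of its changes turn any other segment into f), so the proto-segment is *f.
Verify the candidate proto-form against each daughter:
Balen: *zobafi
  zobafi (rule 1 does not apply)
  zobafi → zobahi   [unconditioned shift]
  zobahi (rule 3 does not apply)
  zobahi → zovahi   [intervocalic lenition]
  giving Balen zovahi.
Padenu: *zobafi > zubafi > zubofi  (by vowel merger, vowel merger)
No other proto-form is consistent with every reflex, so the reconstruction is *zobafi.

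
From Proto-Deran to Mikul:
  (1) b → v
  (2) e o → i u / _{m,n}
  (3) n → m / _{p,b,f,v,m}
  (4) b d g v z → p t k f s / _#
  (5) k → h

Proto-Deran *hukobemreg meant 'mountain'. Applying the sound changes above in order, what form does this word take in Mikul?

Mikul: *hukobemreg
  hukobemreg → hukovemreg   [unconditioned shift]
  hukovemreg → hukovimreg   [pre-nasal raising]
  hukovimreg (rule 3 does not apply)
  hukovimreg → hukovimrek   [final devoicing]
  hukovimrek → huhovimreh   [unconditioned shift]
  giving Mikul huhovimreh.

huhovimreh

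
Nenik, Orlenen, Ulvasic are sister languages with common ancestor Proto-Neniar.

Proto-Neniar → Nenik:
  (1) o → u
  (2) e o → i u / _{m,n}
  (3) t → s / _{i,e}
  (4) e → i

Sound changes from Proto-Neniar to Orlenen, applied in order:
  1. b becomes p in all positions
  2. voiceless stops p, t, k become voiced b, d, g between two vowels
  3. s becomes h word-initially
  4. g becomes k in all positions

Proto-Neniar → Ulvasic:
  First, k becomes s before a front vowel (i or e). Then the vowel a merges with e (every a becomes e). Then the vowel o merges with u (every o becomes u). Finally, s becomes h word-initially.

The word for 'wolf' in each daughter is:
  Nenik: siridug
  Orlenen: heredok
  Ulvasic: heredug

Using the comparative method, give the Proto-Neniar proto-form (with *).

*seredog

Position 7: Nenik has g, Orlenen has k, Ulvasic has g. Nenik preserves g here (none of its changes turn any other segment into g), so the proto-segment is *g.
Position 4: Nenik has i, Orlenen has e, Ulvasic has e. Orlenen preserves e here (none of its changes turn any other segment into e), so the proto-segment is *e.
Continuing position by position gives *seredog; check it forward:
Nenik: start from *seredog.
  rule 1 (vowel merger): seredog → seredug
  rule 2: no change — seredug
  rule 3: no change — seredug
  rule 4 (vowel merger): seredug → siridug
  ⇒ Nenik siridug
Orlenen: *seredog > heredog > heredok  (by debuccalisation, unconditioned shift)
Ulvasic: *seredog
  seredog (rule 1 does not apply)
  seredog (rule 2 does not apply)
  seredog → seredug   [vowel merger]
  seredug → heredug   [debuccalisation]
  giving Ulvasic heredug.
No other proto-form is consistent with every reflex, so the reconstruction is *seredog.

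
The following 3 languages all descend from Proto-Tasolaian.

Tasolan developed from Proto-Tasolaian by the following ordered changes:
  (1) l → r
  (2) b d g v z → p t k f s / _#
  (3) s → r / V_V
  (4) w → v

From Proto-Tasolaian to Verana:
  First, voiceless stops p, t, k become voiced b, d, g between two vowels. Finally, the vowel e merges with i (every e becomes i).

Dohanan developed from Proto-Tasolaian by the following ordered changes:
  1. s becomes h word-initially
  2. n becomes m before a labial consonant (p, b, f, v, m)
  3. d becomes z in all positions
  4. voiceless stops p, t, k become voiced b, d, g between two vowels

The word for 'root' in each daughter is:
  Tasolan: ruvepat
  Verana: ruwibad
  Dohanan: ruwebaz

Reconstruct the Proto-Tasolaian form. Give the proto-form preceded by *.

*ruwepad

Position 5: Tasolan has p, Verana has b, Dohanan has b. Taking the neighbouring segments as reconstructed: Tasolan p can only go back to *p; Verana b could go back to *p or *b; Dohanan b could go back to *p or *b — the one source consistent with every daughter is *p.
Position 3: Tasolan has v, Verana has w, Dohanan has w. Verana preserves w here (none of its changes turn any other segment into w), so the proto-segment is *w.
Verify the candidate proto-form against each daughter:
Tasolan: *ruwepad
  ruwepad (rule 1 does not apply)
  ruwepad → ruwepat   [final devoicing]
  ruwepat (rule 3 does not apply)
  ruwepat → ruvepat   [unconditioned shift]
  giving Tasolan ruvepat.
Verana: *ruwepad
  ruwepad → ruwebad   [intervocalic voicing]
  ruwebad → ruwibad   [vowel merger]
  giving Verana ruwibad.
Dohanan: *ruwepad > ruwepaz > ruwebaz  (by unconditioned shift, intervocalic voicing)
Only *ruwepad yields all of Tasolan ruvepat, Verana ruwibad, Dohanan ruwebaz.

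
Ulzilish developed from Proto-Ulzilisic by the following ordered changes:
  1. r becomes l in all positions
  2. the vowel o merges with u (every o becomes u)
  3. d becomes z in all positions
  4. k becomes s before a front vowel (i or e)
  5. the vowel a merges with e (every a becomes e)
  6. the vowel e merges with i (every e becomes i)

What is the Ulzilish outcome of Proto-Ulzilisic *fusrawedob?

Ulzilish: *fusrawedob
  fusrawedob → fuslawedob   [unconditioned shift]
  fuslawedob → fuslawedub   [vowel merger]
  fuslawedub → fuslawezub   [unconditioned shift]
  fuslawezub (rule 4 does not apply)
  fuslawezub → fuslewezub   [vowel merger]
  fuslewezub → fusliwizub   [vowel merger]
  giving Ulzilish fusliwizub.

fusliwizub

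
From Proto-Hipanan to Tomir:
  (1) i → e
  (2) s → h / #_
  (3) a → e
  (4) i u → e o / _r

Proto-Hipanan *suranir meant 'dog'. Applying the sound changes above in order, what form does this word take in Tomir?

horener

Tomir: start from *suranir.
  rule 1 (vowel merger): suranir → suraner
  rule 2 (debuccalisation): suraner → huraner
  rule 3 (vowel merger): huraner → hurener
  rule 4 (pre-rhotic lowering): hurener → horener
  ⇒ Tomir horener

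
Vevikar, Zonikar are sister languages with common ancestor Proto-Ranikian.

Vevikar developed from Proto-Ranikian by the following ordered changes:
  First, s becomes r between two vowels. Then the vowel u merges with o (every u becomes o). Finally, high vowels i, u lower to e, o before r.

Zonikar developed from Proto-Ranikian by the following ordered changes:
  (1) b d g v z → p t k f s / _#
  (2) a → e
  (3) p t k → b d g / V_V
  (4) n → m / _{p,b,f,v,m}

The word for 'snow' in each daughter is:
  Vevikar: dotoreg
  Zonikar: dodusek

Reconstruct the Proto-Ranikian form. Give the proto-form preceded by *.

Position 5: Vevikar has r, Zonikar has s. Taking the neighbouring segments as reconstructed: Vevikar r could go back to *s or *r; Zonikar s can only go back to *s — the one source consistent with every daughter is *s.
Position 3: Vevikar has t, Zonikar has d. Vevikar preserves t here (none of its changes turn any other segment into t), so the proto-segment is *t.
Position 4: Vevikar has o, Zonikar has u. Zonikar preserves u here (none of its changes turn any other segment into u), so the proto-segment is *u.
Verify the candidate proto-form against each daughter:
Vevikar: start from *dotuseg.
  rule 1 (rhotacism): dotuseg → dotureg
  rule 2 (vowel merger): dotureg → dotoreg
  rule 3: no change — dotoreg
  ⇒ Vevikar dotoreg
Zonikar: start from *dotuseg.
  rule 1 (final devoicing): dotuseg → dotusek
  rule 2: no change — dotusek
  rule 3 (intervocalic voicing): dotusek → dodusek
  rule 4: no change — dodusek
  ⇒ Zonikar dodusek
*dotuseg is the unique common source.

*dotuseg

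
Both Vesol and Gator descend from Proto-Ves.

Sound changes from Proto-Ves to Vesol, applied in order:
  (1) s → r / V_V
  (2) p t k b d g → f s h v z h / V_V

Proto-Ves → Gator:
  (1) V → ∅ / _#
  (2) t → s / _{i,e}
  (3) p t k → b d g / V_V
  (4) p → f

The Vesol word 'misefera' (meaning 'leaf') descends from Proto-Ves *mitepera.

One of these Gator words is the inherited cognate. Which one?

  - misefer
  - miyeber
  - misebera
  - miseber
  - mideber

Gator: start from *mitepera.
  rule 1 (apocope): mitepera → miteper
  rule 2 (palatalisation): miteper → miseper
  rule 3 (intervocalic voicing): miseper → miseber
  rule 4: no change — miseber
  ⇒ Gator miseber

miseber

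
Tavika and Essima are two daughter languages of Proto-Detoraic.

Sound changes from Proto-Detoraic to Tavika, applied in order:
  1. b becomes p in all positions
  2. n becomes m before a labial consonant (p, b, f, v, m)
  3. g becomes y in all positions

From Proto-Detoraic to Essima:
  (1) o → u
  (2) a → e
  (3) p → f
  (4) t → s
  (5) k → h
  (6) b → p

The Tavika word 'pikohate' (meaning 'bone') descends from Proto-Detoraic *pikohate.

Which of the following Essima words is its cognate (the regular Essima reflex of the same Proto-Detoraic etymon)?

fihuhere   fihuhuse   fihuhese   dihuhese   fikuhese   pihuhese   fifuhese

Essima: start from *pikohate.
  rule 1 (vowel merger): pikohate → pikuhate
  rule 2 (vowel merger): pikuhate → pikuhete
  rule 3 (unconditioned shift): pikuhete → fikuhete
  rule 4 (unconditioned shift): fikuhete → fikuhese
  rule 5 (unconditioned shift): fikuhese → fihuhese
  rule 6: no change — fihuhese
  ⇒ Essima fihuhese
The other candidates each miss or misapply at least one Essima change.

fihuhese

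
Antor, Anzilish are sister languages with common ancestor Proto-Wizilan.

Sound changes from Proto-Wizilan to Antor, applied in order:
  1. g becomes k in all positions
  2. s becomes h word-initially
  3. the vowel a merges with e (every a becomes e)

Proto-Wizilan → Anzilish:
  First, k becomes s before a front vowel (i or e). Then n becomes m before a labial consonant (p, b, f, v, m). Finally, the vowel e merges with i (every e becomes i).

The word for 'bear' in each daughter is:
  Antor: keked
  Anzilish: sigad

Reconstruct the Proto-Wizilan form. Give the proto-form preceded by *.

*kegad

Position 2: Antor has e, Anzilish has i. Taking the neighbouring segments as reconstructed: Antor e could go back to *a or *e; Anzilish i could go back to *e or *i — the one source consistent with every daughter is *e.
Position 4: Antor has e, Anzilish has a. Anzilish preserves a here (none of its changes turn any other segment into a), so the proto-segment is *a.
Position 3: Antor has k, Anzilish has g. Anzilish preserves g here (none of its changes turn any other segment into g), so the proto-segment is *g.
Verify the candidate proto-form against each daughter:
Antor: *kegad
  kegad → kekad   [unconditioned shift]
  kekad (rule 2 does not apply)
  kekad → keked   [vowel merger]
  giving Antor keked.
Anzilish: *kegad
  kegad → segad   [palatalisation]
  segad (rule 2 does not apply)
  segad → sigad   [vowel merger]
  giving Anzilish sigad.
*kegad is the unique common source.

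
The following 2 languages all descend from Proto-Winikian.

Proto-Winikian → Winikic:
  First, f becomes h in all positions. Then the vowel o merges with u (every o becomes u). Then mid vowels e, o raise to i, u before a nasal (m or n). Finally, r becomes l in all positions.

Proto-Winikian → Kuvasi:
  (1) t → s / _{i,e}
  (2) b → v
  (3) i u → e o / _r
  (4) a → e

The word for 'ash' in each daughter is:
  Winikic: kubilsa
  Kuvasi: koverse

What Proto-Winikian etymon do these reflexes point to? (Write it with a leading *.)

Position 2: Winikic has u, Kuvasi has o. Taking the neighbouring segments as reconstructed: Winikic u could go back to *o or *u; Kuvasi o can only go back to *o — the one source consistent with every daughter is *o.
Position 7: Winikic has a, Kuvasi has e. Winikic preserves a here (none of its changes turn any other segment into a), so the proto-segment is *a.
This points to *kobirsa. Verify forward in each daughter:
Winikic: start from *kobirsa.
  rule 1: no change — kobirsa
  rule 2 (vowel merger): kobirsa → kubirsa
  rule 3: no change — kubirsa
  rule 4 (unconditioned shift): kubirsa → kubilsa
  ⇒ Winikic kubilsa
Kuvasi: *kobirsa
  kobirsa (rule 1 does not apply)
  kobirsa → kovirsa   [unconditioned shift]
  kovirsa → koversa   [pre-rhotic lowering]
  koversa → koverse   [vowel merger]
  giving Kuvasi koverse.
*kobirsa is the unique common source.

*kobirsa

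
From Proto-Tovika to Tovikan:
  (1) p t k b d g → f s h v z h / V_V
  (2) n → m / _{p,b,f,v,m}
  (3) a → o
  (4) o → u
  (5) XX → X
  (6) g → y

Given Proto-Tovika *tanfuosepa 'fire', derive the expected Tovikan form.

tumfusefu

Tovikan: *tanfuosepa > tanfuosefa > tamfuosefa > tomfuosefo > tumfuusefu > tumfusefu  (by intervocalic lenition, nasal place assimilation, vowel merger, vowel merger, degemination)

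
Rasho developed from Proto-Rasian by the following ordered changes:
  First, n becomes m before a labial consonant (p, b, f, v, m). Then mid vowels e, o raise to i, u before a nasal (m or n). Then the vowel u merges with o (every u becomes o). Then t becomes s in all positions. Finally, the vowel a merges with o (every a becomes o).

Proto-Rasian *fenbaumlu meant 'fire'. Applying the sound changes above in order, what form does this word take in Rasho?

Rasho: *fenbaumlu
  fenbaumlu → fembaumlu   [nasal place assimilation]
  fembaumlu → fimbaumlu   [pre-nasal raising]
  fimbaumlu → fimbaomlo   [vowel merger]
  fimbaomlo (rule 4 does not apply)
  fimbaomlo → fimboomlo   [vowel merger]
  giving Rasho fimboomlo.

fimboomlo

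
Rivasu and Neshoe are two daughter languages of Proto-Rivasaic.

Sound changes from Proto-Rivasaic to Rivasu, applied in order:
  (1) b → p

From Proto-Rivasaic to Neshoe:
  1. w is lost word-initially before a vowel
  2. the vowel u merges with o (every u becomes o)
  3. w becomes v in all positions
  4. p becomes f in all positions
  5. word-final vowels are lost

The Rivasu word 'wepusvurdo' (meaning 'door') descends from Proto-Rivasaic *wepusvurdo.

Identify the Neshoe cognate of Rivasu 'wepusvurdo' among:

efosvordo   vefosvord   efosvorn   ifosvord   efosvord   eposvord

Neshoe: start from *wepusvurdo.
  rule 1 (glide loss): wepusvurdo → epusvurdo
  rule 2 (vowel merger): epusvurdo → eposvordo
  rule 3: no change — eposvordo
  rule 4 (unconditioned shift): eposvordo → efosvordo
  rule 5 (apocope): efosvordo → efosvord
  ⇒ Neshoe efosvord
Only 'efosvord' matches the regular Neshoe development of *wepusvurdo.

efosvord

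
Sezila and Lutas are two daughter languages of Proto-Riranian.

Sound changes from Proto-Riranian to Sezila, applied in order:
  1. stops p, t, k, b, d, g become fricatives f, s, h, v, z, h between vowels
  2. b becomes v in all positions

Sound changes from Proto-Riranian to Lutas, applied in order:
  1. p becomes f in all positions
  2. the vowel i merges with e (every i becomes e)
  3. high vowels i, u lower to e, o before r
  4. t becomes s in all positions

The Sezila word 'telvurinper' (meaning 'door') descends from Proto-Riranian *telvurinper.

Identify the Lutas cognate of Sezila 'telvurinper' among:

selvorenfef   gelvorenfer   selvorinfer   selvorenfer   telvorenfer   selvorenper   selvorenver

Lutas: start from *telvurinper.
  rule 1 (unconditioned shift): telvurinper → telvurinfer
  rule 2 (vowel merger): telvurinfer → telvurenfer
  rule 3 (pre-rhotic lowering): telvurenfer → telvorenfer
  rule 4 (unconditioned shift): telvorenfer → selvorenfer
  ⇒ Lutas selvorenfer

selvorenfer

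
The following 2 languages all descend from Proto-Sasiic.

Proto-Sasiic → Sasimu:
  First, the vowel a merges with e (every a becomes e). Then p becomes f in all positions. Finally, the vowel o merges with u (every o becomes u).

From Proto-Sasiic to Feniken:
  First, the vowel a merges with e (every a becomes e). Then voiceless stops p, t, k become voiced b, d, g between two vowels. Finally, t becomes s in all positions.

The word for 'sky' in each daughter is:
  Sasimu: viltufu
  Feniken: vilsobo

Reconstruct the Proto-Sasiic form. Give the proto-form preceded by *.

*viltopo

Position 6: Sasimu has f, Feniken has b. Taking the neighbouring segments as reconstructed: Sasimu f could go back to *p or *f; Feniken b could go back to *p or *b — the one source consistent with every daughter is *p.
Position 4: Sasimu has t, Feniken has s. Sasimu preserves t here (none of its changes turn any other segment into t), so the proto-segment is *t.
Position 5: Sasimu has u, Feniken has o. Feniken preserves o here (none of its changes turn any other segment into o), so the proto-segment is *o.
This points to *viltopo. Verify forward in each daughter:
Sasimu: *viltopo > viltofo > viltufu  (by unconditioned shift, vowel merger)
Feniken: start from *viltopo.
  rule 1: no change — viltopo
  rule 2 (intervocalic voicing): viltopo → viltobo
  rule 3 (unconditioned shift): viltobo → vilsobo
  ⇒ Feniken vilsobo
Only *viltopo yields all of Sasimu viltufu, Feniken vilsobo.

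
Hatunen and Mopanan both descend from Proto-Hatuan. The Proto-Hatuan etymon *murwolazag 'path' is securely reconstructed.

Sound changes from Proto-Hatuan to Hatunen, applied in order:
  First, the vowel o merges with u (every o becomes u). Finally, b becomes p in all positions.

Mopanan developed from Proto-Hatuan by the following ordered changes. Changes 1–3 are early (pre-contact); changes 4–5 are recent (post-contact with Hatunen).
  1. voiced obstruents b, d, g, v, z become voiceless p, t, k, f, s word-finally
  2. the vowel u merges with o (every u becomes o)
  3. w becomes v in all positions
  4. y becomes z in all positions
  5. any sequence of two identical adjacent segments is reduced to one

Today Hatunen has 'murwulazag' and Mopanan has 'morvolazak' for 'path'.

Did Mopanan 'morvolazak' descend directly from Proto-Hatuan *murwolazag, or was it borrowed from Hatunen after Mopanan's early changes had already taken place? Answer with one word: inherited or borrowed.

If inherited, *murwolazag would pass through all of Mopanan's changes:
Mopanan: start from *murwolazag.
  rule 1 (final devoicing): murwolazag → murwolazak
  rule 2 (vowel merger): murwolazak → morwolazak
  rule 3 (unconditioned shift): morwolazak → morvolazak
  rule 4: no change — morvolazak
  rule 5: no change — morvolazak
  ⇒ Mopanan morvolazak
If borrowed from Hatunen 'murwulazag' after the early changes, it would undergo only the recent ones:
  rule 4 (unconditioned shift): no change (murwulazag)
  rule 5 (degemination): no change (murwulazag)
  ⇒ as a loan: murwulazag
Mopanan 'morvolazak' matches the inherited outcome exactly, so it is an inherited cognate, not a loan.

inherited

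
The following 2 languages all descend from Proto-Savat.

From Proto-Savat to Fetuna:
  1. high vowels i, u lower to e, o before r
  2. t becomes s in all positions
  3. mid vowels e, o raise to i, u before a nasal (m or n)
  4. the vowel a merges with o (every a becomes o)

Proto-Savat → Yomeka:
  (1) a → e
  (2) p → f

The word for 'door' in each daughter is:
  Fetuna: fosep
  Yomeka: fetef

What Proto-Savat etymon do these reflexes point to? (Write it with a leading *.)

Position 2: Fetuna has o, Yomeka has e. Taking the neighbouring segments as reconstructed: Fetuna o could go back to *a or *o; Yomeka e could go back to *a or *e — the one source consistent with every daughter is *a.
Position 5: Fetuna has p, Yomeka has f. Fetuna preserves p here (none of its changes turn any other segment into p), so the proto-segment is *p.
Position 3: Fetuna has s, Yomeka has t. Yomeka preserves t here (none of its changes turn any other segment into t), so the proto-segment is *t.
Verify the candidate proto-form against each daughter:
Fetuna: *fatep > fasep > fosep  (by unconditioned shift, vowel merger)
Yomeka: start from *fatep.
  rule 1 (vowel merger): fatep → fetep
  rule 2 (unconditioned shift): fetep → fetef
  ⇒ Yomeka fetef
No other proto-form is consistent with every reflex, so the reconstruction is *fatep.

*fatep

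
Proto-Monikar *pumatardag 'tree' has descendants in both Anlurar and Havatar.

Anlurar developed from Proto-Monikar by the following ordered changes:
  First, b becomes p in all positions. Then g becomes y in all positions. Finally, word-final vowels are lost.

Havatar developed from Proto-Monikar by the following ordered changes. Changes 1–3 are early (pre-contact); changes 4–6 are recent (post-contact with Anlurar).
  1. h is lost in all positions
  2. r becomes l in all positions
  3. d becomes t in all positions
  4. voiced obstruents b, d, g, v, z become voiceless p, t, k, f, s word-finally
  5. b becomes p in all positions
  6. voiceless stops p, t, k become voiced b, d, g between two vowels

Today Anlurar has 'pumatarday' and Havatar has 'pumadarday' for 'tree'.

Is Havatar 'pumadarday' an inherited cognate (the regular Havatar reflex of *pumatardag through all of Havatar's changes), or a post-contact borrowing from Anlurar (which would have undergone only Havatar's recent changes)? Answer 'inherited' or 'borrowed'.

borrowed

If inherited, *pumatardag would pass through all of Havatar's changes:
Havatar: *pumatardag > pumataldag > pumataltag > pumataltak > pumadaltak  (by unconditioned shift, unconditioned shift, final devoicing, intervocalic voicing)
If borrowed from Anlurar 'pumatarday' after the early changes, it would undergo only the recent ones:
  rule 4 (final devoicing): no change (pumatarday)
  rule 5 (unconditioned shift): no change (pumatarday)
  rule 6 (intervocalic voicing): pumatarday → pumadarday
  ⇒ as a loan: pumadarday
Havatar 'pumadarday' matches the loan outcome 'pumadarday', not the inherited 'pumadaltak' — it skipped the early Havatar changes, so it was borrowed from Anlurar.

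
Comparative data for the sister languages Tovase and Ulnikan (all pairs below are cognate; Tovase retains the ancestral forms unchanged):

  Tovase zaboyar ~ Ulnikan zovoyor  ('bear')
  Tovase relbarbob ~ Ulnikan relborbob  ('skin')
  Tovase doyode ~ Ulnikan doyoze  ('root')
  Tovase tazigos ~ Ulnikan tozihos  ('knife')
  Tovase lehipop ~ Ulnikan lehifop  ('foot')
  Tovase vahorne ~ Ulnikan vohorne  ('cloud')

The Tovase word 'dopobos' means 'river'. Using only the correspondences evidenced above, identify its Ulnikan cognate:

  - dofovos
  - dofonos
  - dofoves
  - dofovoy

lehipop ~ lehifop — Tovase p corresponds to Ulnikan f between vowels (before a back vowel).
zaboyar ~ zovoyor — Tovase b corresponds to Ulnikan v between vowels (before a back vowel).
Applying these to Tovase 'dopobos':
  dopobos → dofobos   (p→f between vowels (before a back vowel))
  dofobos → dofovos   (b→v between vowels (before a back vowel))
So the Ulnikan cognate is 'dofovos'.

dofovos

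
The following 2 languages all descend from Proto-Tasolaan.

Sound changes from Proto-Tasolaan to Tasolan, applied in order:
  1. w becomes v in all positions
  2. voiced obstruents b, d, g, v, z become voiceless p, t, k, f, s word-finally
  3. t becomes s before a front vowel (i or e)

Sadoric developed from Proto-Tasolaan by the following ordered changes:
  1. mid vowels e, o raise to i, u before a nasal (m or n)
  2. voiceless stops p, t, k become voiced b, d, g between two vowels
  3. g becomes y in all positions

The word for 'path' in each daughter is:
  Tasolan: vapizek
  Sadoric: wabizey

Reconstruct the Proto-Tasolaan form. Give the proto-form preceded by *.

Position 3: Tasolan has p, Sadoric has b. Taking the neighbouring segments as reconstructed: Tasolan p can only go back to *p; Sadoric b could go back to *p or *b — the one source consistent with every daughter is *p.
Position 7: Tasolan has k, Sadoric has y. Taking the neighbouring segments as reconstructed: Tasolan k could go back to *k or *g; Sadoric y could go back to *g or *y — the one source consistent with every daughter is *g.
Verify the candidate proto-form against each daughter:
Tasolan: *wapizeg
  wapizeg → vapizeg   [unconditioned shift]
  vapizeg → vapizek   [final devoicing]
  vapizek (rule 3 does not apply)
  giving Tasolan vapizek.
Sadoric: start from *wapizeg.
  rule 1: no change — wapizeg
  rule 2 (intervocalic voicing): wapizeg → wabizeg
  rule 3 (unconditioned shift): wabizeg → wabizey
  ⇒ Sadoric wabizey
*wapizeg is the unique common source.

*wapizeg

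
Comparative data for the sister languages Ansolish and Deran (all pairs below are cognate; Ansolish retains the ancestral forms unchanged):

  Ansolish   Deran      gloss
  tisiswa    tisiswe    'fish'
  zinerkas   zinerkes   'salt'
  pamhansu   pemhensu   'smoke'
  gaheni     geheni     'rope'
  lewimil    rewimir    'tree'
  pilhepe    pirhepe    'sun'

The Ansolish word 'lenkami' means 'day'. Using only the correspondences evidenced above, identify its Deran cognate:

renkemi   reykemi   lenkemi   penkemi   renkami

lewimil ~ rewimir — Ansolish l corresponds to Deran r word-initially before a front vowel.
pamhansu ~ pemhensu — Ansolish a corresponds to Deran e after a consonant, before a nasal.
Applying these to Ansolish 'lenkami':
  lenkami → renkami   (l→r word-initially before a front vowel)
  renkami → renkemi   (a→e after a consonant, before a nasal)
So the Deran cognate is 'renkemi'.

renkemi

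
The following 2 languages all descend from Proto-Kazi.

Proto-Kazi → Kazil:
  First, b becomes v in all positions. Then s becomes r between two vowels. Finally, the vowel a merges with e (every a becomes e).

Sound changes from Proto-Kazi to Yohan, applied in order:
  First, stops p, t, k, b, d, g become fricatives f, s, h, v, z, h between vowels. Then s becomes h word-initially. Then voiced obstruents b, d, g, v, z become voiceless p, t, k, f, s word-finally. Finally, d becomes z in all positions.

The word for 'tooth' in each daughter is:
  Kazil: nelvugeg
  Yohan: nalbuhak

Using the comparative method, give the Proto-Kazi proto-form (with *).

Position 4: Kazil has v, Yohan has b. Yohan preserves b here (none of its changes turn any other segment into b), so the proto-segment is *b.
Position 7: Kazil has e, Yohan has a. Yohan preserves a here (none of its changes turn any other segment into a), so the proto-segment is *a.
Continuing position by position gives *nalbugag; check it forward:
Kazil: *nalbugag > nalvugag > nelvugeg  (by unconditioned shift, vowel merger)
Yohan: *nalbugag > nalbuhag > nalbuhak  (by intervocalic lenition, final devoicing)
No other proto-form is consistent with every reflex, so the reconstruction is *nalbugag.

*nalbugag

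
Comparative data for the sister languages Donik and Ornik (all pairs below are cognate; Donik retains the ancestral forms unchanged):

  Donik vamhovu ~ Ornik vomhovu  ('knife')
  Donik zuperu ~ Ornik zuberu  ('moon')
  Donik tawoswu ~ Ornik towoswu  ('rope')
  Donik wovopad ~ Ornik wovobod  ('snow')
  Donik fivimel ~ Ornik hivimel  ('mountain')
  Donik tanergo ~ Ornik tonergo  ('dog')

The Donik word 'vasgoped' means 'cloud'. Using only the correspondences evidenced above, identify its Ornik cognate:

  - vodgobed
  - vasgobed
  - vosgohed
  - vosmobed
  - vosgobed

tawoswu ~ towoswu, wovopad ~ wovobod — Donik a corresponds to Ornik o after a consonant, before a consonant other than r, m, n, p, b, f, v.
zuperu ~ zuberu — Donik p corresponds to Ornik b between vowels (before a front vowel).
Applying these to Donik 'vasgoped':
  vasgoped → vosgoped   (a→o after a consonant, before a consonant other than r, m, n, p, b, f, v)
  vosgoped → vosgobed   (p→b between vowels (before a front vowel))
So the Ornik cognate is 'vosgobed'.

vosgobed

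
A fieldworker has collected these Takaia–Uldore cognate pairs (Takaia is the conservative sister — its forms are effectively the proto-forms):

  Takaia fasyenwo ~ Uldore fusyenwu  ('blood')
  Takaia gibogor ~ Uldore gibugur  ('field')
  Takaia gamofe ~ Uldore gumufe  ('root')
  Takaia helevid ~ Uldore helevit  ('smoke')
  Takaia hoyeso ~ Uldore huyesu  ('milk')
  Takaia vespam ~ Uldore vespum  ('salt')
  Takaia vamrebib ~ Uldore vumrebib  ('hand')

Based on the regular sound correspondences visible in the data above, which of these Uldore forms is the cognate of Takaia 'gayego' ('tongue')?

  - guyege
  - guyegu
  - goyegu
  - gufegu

fasyenwo ~ fusyenwu — Takaia a corresponds to Uldore u after a consonant, before a consonant other than r, m, n, p, b, f, v.
fasyenwo ~ fusyenwu, hoyeso ~ huyesu — Takaia o corresponds to Uldore u word-finally.
Applying these to Takaia 'gayego':
  gayego → guyego   (a→u after a consonant, before a consonant other than r, m, n, p, b, f, v)
  guyego → guyegu   (o→u word-finally)
So the Uldore cognate is 'guyegu'.

guyegu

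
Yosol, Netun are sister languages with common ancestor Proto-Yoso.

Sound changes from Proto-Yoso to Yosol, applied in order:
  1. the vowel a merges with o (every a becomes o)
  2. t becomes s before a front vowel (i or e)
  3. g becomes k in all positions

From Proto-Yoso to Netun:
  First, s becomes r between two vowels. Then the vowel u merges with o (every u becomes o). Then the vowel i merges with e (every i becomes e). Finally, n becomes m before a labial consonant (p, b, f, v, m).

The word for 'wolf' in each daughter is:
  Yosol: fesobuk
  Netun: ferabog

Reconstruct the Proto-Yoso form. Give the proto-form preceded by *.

Position 6: Yosol has u, Netun has o. Yosol preserves u here (none of its changes turn any other segment into u), so the proto-segment is *u.
Position 3: Yosol has s, Netun has r. Taking the neighbouring segments as reconstructed: Yosol s can only go back to *s; Netun r could go back to *s or *r — the one source consistent with every daughter is *s.
Continuing position by position gives *fesabug; check it forward:
Yosol: *fesabug
  fesabug → fesobug   [vowel merger]
  fesobug (rule 2 does not apply)
  fesobug → fesobuk   [unconditioned shift]
  giving Yosol fesobuk.
Netun: start from *fesabug.
  rule 1 (rhotacism): fesabug → ferabug
  rule 2 (vowel merger): ferabug → ferabog
  rule 3: no change — ferabog
  rule 4: no change — ferabog
  ⇒ Netun ferabog
*fesabug is the unique common source.

*fesabug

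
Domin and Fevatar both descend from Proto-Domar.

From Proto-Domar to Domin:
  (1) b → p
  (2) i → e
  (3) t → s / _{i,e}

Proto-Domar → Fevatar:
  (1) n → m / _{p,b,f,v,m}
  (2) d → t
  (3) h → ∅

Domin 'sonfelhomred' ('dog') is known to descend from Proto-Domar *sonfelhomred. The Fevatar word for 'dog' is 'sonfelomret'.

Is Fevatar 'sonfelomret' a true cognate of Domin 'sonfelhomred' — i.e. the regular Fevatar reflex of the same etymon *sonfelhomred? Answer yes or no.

Derive the expected Fevatar reflex of *sonfelhomred:
Fevatar: *sonfelhomred > somfelhomred > somfelhomret > somfelomret  (by nasal place assimilation, unconditioned shift, h-loss)
The regular Fevatar reflex would be 'somfelomret', but the attested form is 'sonfelomret'. The correspondence is irregular, so they are not cognates (the Fevatar form has a different source).

no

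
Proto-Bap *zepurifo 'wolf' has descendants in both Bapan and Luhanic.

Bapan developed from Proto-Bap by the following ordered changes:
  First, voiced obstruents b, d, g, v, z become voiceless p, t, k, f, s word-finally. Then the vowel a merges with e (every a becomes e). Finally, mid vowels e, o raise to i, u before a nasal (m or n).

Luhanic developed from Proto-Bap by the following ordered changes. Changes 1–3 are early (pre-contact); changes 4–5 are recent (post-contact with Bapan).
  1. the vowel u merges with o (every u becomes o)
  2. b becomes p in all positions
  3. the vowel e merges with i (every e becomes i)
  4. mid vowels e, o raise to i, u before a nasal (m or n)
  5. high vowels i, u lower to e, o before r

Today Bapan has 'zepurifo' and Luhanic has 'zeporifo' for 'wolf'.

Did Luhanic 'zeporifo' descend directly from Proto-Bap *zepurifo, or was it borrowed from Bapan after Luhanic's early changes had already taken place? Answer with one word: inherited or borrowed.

If inherited, *zepurifo would pass through all of Luhanic's changes:
Luhanic: *zepurifo
  zepurifo → zeporifo   [vowel merger]
  zeporifo (rule 2 does not apply)
  zeporifo → ziporifo   [vowel merger]
  ziporifo (rule 4 does not apply)
  ziporifo (rule 5 does not apply)
  giving Luhanic ziporifo.
If borrowed from Bapan 'zepurifo' after the early changes, it would undergo only the recent ones:
  rule 4 (pre-nasal raising): no change (zepurifo)
  rule 5 (pre-rhotic lowering): zepurifo → zeporifo
  ⇒ as a loan: zeporifo
Luhanic 'zeporifo' matches the loan outcome 'zeporifo', not the inherited 'ziporifo' — it skipped the early Luhanic changes, so it was borrowed from Bapan.

borrowed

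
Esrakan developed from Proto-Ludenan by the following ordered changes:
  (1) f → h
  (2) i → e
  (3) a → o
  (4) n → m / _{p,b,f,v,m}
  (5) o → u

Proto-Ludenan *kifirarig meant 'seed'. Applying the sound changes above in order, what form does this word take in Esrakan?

keherureg

Esrakan: start from *kifirarig.
  rule 1 (unconditioned shift): kifirarig → kihirarig
  rule 2 (vowel merger): kihirarig → keherareg
  rule 3 (vowel merger): keherareg → keheroreg
  rule 4: no change — keheroreg
  rule 5 (vowel merger): keheroreg → keherureg
  ⇒ Esrakan keherureg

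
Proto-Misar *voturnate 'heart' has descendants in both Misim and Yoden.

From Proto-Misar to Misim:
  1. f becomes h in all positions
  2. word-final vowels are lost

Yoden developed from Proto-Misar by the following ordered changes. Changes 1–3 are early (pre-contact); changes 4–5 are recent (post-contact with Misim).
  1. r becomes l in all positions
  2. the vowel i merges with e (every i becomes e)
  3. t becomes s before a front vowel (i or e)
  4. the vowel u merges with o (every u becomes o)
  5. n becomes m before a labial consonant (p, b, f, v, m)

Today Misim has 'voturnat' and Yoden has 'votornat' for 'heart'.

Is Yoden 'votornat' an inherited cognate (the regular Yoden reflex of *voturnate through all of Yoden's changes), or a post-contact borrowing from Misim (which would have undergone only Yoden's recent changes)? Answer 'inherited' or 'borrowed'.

borrowed

If inherited, *voturnate would pass through all of Yoden's changes:
Yoden: *voturnate > votulnate > votulnase > votolnase  (by unconditioned shift, palatalisation, vowel merger)
If borrowed from Misim 'voturnat' after the early changes, it would undergo only the recent ones:
  rule 4 (vowel merger): voturnat → votornat
  rule 5 (nasal place assimilation): no change (votornat)
  ⇒ as a loan: votornat
Yoden 'votornat' matches the loan outcome 'votornat', not the inherited 'votolnase' — it skipped the early Yoden changes, so it was borrowed from Misim.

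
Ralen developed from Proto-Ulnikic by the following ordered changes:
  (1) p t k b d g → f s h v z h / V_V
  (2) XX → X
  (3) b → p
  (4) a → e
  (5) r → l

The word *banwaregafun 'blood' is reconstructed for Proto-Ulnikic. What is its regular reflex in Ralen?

Ralen: *banwaregafun > banwarehafun > panwarehafun > penwerehefun > penwelehefun  (by intervocalic lenition, unconditioned shift, vowel merger, unconditioned shift)

penwelehefun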